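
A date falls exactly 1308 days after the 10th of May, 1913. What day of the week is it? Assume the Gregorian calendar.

Friday

May 10, 1913 is a Saturday.
1308 mod 7 = 6, so 1308 days after a Saturday is Saturday + 6 = Friday.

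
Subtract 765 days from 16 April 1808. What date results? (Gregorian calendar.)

−366 (one year; includes Feb 29, 1808) → Apr 16, 1807 (399 left).
−16 → Mar 31, 1807 (end of Mar, 31 days; 383 left).
−31 → Feb 28, 1807 (end of Feb, 28 days; 352 left).
−28 → Jan 31, 1807 (end of Jan, 31 days; 324 left).
−31 → Dec 31, 1806 (end of Dec, 31 days; 293 left).
−31 → Nov 30, 1806 (end of Nov, 30 days; 262 left).
−30 → Oct 31, 1806 (end of Oct, 31 days; 232 left).
−31 → Sep 30, 1806 (end of Sep, 30 days; 201 left).
−30 → Aug 31, 1806 (end of Aug, 31 days; 171 left).
−31 → Jul 31, 1806 (end of Jul, 31 days; 140 left).
−31 → Jun 30, 1806 (end of Jun, 30 days; 109 left).
−30 → May 31, 1806 (end of May, 31 days; 79 left).
−31 → Apr 30, 1806 (end of Apr, 30 days; 48 left).
−30 → Mar 31, 1806 (end of Mar, 31 days; 18 left).
−18 → Mar 13, 1806.

March 13, 1806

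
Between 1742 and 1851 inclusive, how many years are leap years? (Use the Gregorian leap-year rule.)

Multiples of 4 in [1742,1851]: 27.
Of those, multiples of 100: 1 (not leap unless ÷400).
Multiples of 400: 0.
Leap years = 27 − 1 + 0 = 26.

26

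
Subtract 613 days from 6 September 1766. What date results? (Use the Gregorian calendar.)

January 1, 1765

−365 (one year) → Sep 6, 1765 (248 left).
−6 → Aug 31, 1765 (end of Aug, 31 days; 242 left).
−31 → Jul 31, 1765 (end of Jul, 31 days; 211 left).
−31 → Jun 30, 1765 (end of Jun, 30 days; 180 left).
−30 → May 31, 1765 (end of May, 31 days; 150 left).
−31 → Apr 30, 1765 (end of Apr, 30 days; 119 left).
−30 → Mar 31, 1765 (end of Mar, 31 days; 89 left).
−31 → Feb 28, 1765 (end of Feb, 28 days; 58 left).
−28 → Jan 31, 1765 (end of Jan, 31 days; 30 left).
−30 → Jan 1, 1765.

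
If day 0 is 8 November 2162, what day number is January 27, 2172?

Nov 8, 2162 → Nov 8, 2163: 365 days.
Nov 8, 2163 → Nov 8, 2164: 366 days (Feb 29, 2164 is in that span).
Nov 8, 2164 → Nov 8, 2165: 365 days.
Nov 8, 2165 → Nov 8, 2166: 365 days.
Nov 8, 2166 → Nov 8, 2167: 365 days.
Nov 8, 2167 → Nov 8, 2168: 366 days (Feb 29, 2168 is in that span).
Nov 8, 2168 → Nov 8, 2169: 365 days.
Nov 8, 2169 → Nov 8, 2170: 365 days.
Nov 8, 2170 → Nov 8, 2171: 365 days.
Nov 8, 2171 → Dec 8, 2171: 30 days (November has 30).
Dec 8, 2171 → Jan 8, 2172: 31 days (December has 31).
Jan 8, 2172 → Jan 27, 2172: 19 days.
Total: 3367 days.

3367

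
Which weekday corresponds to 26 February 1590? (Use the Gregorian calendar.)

Monday

Doomsday rule: the anchor day for the 1500s is Wednesday. For year 90: 90÷12 = 7 r 6, and 6÷4 = 1, so 7+6+1 = 14.
Wednesday + 14 ≡ Wednesday — that's 1590's doomsday.
In February the doomsday date is Feb 28 (1590 is not a leap year).
Feb 26 is 2 days before Feb 28; 2 mod 7 = 2, so Wednesday − 2 = Monday.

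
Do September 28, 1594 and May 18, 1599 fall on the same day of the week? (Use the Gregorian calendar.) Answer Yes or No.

No

From Sep 28, 1594 to May 18, 1599 is 1693 days.
1693 mod 7 = 6, so they are different weekdays.
(Sep 28, 1594 is a Wednesday; May 18, 1599 is a Tuesday.)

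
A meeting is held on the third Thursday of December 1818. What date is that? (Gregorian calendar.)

December 1, 1818 is a Tuesday.
The first Thursday is therefore December 3 (2 days later).
The third Thursday is 3 + 2×7 = December 17.

December 17, 1818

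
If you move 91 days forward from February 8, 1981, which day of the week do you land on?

Sunday

Feb 8, 1981 is a Sunday.
91 mod 7 = 0, so 91 days after a Sunday is Sunday + 0 = Sunday.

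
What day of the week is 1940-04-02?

Tuesday

Doomsday rule: the anchor day for the 1900s is Wednesday. For year 40: 40÷12 = 3 r 4, and 4÷4 = 1, so 3+4+1 = 8.
Wednesday + 8 ≡ Thursday — that's 1940's doomsday.
In April the doomsday date is Apr 4.
Apr 2 is 2 days before Apr 4; 2 mod 7 = 2, so Thursday − 2 = Tuesday.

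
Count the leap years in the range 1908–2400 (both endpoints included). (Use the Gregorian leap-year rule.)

121

Multiples of 4 in [1908,2400]: 124.
Of those, multiples of 100: 5 (not leap unless ÷400).
Multiples of 400: 2.
Leap years = 124 − 5 + 2 = 121.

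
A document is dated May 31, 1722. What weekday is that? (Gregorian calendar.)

Sunday

Doomsday rule: the anchor day for the 1700s is Sunday. For year 22: 22÷12 = 1 r 10, and 10÷4 = 2, so 1+10+2 = 13.
Sunday + 13 ≡ Saturday — that's 1722's doomsday.
In May the doomsday date is May 9.
May 31 is 22 days after May 9; 22 mod 7 = 1, so Saturday + 1 = Sunday.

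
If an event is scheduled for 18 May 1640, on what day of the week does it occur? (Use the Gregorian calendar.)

Doomsday rule: the anchor day for the 1600s is Tuesday. For year 40: 40÷12 = 3 r 4, and 4÷4 = 1, so 3+4+1 = 8.
Tuesday + 8 ≡ Wednesday — that's 1640's doomsday.
In May the doomsday date is May 9.
May 18 is 9 days after May 9; 9 mod 7 = 2, so Wednesday + 2 = Friday.

Friday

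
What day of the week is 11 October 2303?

Doomsday rule: the anchor day for the 2300s is Wednesday. For year 03: 3÷12 = 0 r 3, and 3÷4 = 0, so 0+3+0 = 3.
Wednesday + 3 ≡ Saturday — that's 2303's doomsday.
In October the doomsday date is Oct 10.
Oct 11 is 1 day after Oct 10; 1 mod 7 = 1, so Saturday + 1 = Sunday.

Sunday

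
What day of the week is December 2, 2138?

Doomsday rule: the anchor day for the 2100s is Sunday. For year 38: 38÷12 = 3 r 2, and 2÷4 = 0, so 3+2+0 = 5.
Sunday + 5 ≡ Friday — that's 2138's doomsday.
In December the doomsday date is Dec 12.
Dec 2 is 10 days before Dec 12; 10 mod 7 = 3, so Friday − 3 = Tuesday.

Tuesday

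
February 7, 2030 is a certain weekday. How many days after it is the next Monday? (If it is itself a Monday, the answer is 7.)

Feb 7, 2030 is a Thursday.
From Thursday to the next Monday is 4 days.

4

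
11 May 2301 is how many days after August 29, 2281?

7194

Aug 29, 2281 → Aug 29, 2282: 365 days.
Aug 29, 2282 → Aug 29, 2283: 365 days.
Aug 29, 2283 → Aug 29, 2284: 366 days (Feb 29, 2284 is in that span).
Aug 29, 2284 → Aug 29, 2285: 365 days.
Aug 29, 2285 → Aug 29, 2286: 365 days.
Aug 29, 2286 → Aug 29, 2287: 365 days.
Aug 29, 2287 → Aug 29, 2288: 366 days (Feb 29, 2288 is in that span).
Aug 29, 2288 → Aug 29, 2289: 365 days.
Aug 29, 2289 → Aug 29, 2290: 365 days.
Aug 29, 2290 → Aug 29, 2291: 365 days.
Aug 29, 2291 → Aug 29, 2292: 366 days (Feb 29, 2292 is in that span).
Aug 29, 2292 → Aug 29, 2293: 365 days.
Aug 29, 2293 → Aug 29, 2294: 365 days.
Aug 29, 2294 → Aug 29, 2295: 365 days.
Aug 29, 2295 → Aug 29, 2296: 366 days (Feb 29, 2296 is in that span).
Aug 29, 2296 → Aug 29, 2297: 365 days.
Aug 29, 2297 → Aug 29, 2298: 365 days.
Aug 29, 2298 → Aug 29, 2299: 365 days.
Aug 29, 2299 → Aug 29, 2300: 365 days.
Aug 29, 2300 → Sep 29, 2300: 31 days (August has 31).
Sep 29, 2300 → Oct 29, 2300: 30 days (September has 30).
Oct 29, 2300 → Nov 29, 2300: 31 days (October has 31).
Nov 29, 2300 → Dec 29, 2300: 30 days (November has 30).
Dec 29, 2300 → Jan 29, 2301: 31 days (December has 31).
Jan 29, 2301 → Feb 28, 2301: 30 days (January has 31).
Feb 28, 2301 → Mar 28, 2301: 28 days (February has 28).
Mar 28, 2301 → Apr 28, 2301: 31 days (March has 31).
Apr 28, 2301 → May 11, 2301: 13 days.
Total: 7194 days.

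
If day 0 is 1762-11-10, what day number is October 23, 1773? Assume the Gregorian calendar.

4000

Nov 10, 1762 → Nov 10, 1763: 365 days.
Nov 10, 1763 → Nov 10, 1764: 366 days (Feb 29, 1764 is in that span).
Nov 10, 1764 → Nov 10, 1765: 365 days.
Nov 10, 1765 → Nov 10, 1766: 365 days.
Nov 10, 1766 → Nov 10, 1767: 365 days.
Nov 10, 1767 → Nov 10, 1768: 366 days (Feb 29, 1768 is in that span).
Nov 10, 1768 → Nov 10, 1769: 365 days.
Nov 10, 1769 → Nov 10, 1770: 365 days.
Nov 10, 1770 → Nov 10, 1771: 365 days.
Nov 10, 1771 → Nov 10, 1772: 366 days (Feb 29, 1772 is in that span).
Nov 10, 1772 → Dec 10, 1772: 30 days (November has 30).
Dec 10, 1772 → Jan 10, 1773: 31 days (December has 31).
Jan 10, 1773 → Feb 10, 1773: 31 days (January has 31).
Feb 10, 1773 → Mar 10, 1773: 28 days (February has 28).
Mar 10, 1773 → Apr 10, 1773: 31 days (March has 31).
Apr 10, 1773 → May 10, 1773: 30 days (April has 30).
May 10, 1773 → Jun 10, 1773: 31 days (May has 31).
Jun 10, 1773 → Jul 10, 1773: 30 days (June has 30).
Jul 10, 1773 → Aug 10, 1773: 31 days (July has 31).
Aug 10, 1773 → Sep 10, 1773: 31 days (August has 31).
Sep 10, 1773 → Oct 10, 1773: 30 days (September has 30).
Oct 10, 1773 → Oct 23, 1773: 13 days.
Total: 4000 days.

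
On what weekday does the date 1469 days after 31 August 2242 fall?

First find the weekday of Aug 31, 2242. Doomsday rule: the anchor day for the 2200s is Friday. For year 42: 42÷12 = 3 r 6, and 6÷4 = 1, so 3+6+1 = 10.
Friday + 10 ≡ Monday — that's 2242's doomsday.
In August the doomsday date is Aug 8.
Aug 31 is 23 days after Aug 8; 23 mod 7 = 2, so Monday + 2 = Wednesday.
1469 mod 7 = 6, so 1469 days after a Wednesday is Wednesday + 6 = Tuesday.

Tuesday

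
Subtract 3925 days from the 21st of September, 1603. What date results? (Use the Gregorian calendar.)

−365 (one year) → Sep 21, 1602 (3560 left).
−365 (one year) → Sep 21, 1601 (3195 left).
−365 (one year) → Sep 21, 1600 (2830 left).
−366 (one year; includes Feb 29, 1600) → Sep 21, 1599 (2464 left).
−365 (one year) → Sep 21, 1598 (2099 left).
−365 (one year) → Sep 21, 1597 (1734 left).
−365 (one year) → Sep 21, 1596 (1369 left).
−366 (one year; includes Feb 29, 1596) → Sep 21, 1595 (1003 left).
−365 (one year) → Sep 21, 1594 (638 left).
−365 (one year) → Sep 21, 1593 (273 left).
−21 → Aug 31, 1593 (end of Aug, 31 days; 252 left).
−31 → Jul 31, 1593 (end of Jul, 31 days; 221 left).
−31 → Jun 30, 1593 (end of Jun, 30 days; 190 left).
−30 → May 31, 1593 (end of May, 31 days; 160 left).
−31 → Apr 30, 1593 (end of Apr, 30 days; 129 left).
−30 → Mar 31, 1593 (end of Mar, 31 days; 99 left).
−31 → Feb 28, 1593 (end of Feb, 28 days; 68 left).
−28 → Jan 31, 1593 (end of Jan, 31 days; 40 left).
−31 → Dec 31, 1592 (end of Dec, 31 days; 9 left).
−9 → Dec 22, 1592.

December 22, 1592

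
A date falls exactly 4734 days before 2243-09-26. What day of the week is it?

First find the weekday of Sep 26, 2243. Doomsday rule: the anchor day for the 2200s is Friday. For year 43: 43÷12 = 3 r 7, and 7÷4 = 1, so 3+7+1 = 11.
Friday + 11 ≡ Tuesday — that's 2243's doomsday.
In September the doomsday date is Sep 5.
Sep 26 is 21 days after Sep 5; 21 mod 7 = 0, so Tuesday + 0 = Tuesday.
4734 mod 7 = 2, so 4734 days before a Tuesday is Tuesday − 2 = Sunday.

Sunday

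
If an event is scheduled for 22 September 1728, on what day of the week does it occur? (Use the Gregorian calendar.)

Doomsday rule: the anchor day for the 1700s is Sunday. For year 28: 28÷12 = 2 r 4, and 4÷4 = 1, so 2+4+1 = 7.
Sunday + 7 ≡ Sunday — that's 1728's doomsday.
In September the doomsday date is Sep 5.
Sep 22 is 17 days after Sep 5; 17 mod 7 = 3, so Sunday + 3 = Wednesday.

Wednesday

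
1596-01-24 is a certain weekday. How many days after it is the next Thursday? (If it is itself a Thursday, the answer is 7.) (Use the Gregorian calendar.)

1

Jan 24, 1596 is a Wednesday.
From Wednesday to the next Thursday is 1 day.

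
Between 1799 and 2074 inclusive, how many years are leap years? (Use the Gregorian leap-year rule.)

67

Multiples of 4 in [1799,2074]: 69.
Of those, multiples of 100: 3 (not leap unless ÷400).
Multiples of 400: 1.
Leap years = 69 − 3 + 1 = 67.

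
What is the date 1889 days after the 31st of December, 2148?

+365 (one year) → Dec 31, 2149 (1524 left).
+365 (one year) → Dec 31, 2150 (1159 left).
+365 (one year) → Dec 31, 2151 (794 left).
+366 (one year; includes Feb 29, 2152) → Dec 31, 2152 (428 left).
+365 (one year) → Dec 31, 2153 (63 left).
Dec has 31 days: +1 → Jan 1, 2154 (62 left).
Jan has 31 days: +31 → Feb 1, 2154 (31 left).
Feb has 28 days: +28 → Mar 1, 2154 (3 left).
+3 → Mar 4, 2154.

March 4, 2154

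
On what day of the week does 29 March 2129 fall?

Doomsday rule: the anchor day for the 2100s is Sunday. For year 29: 29÷12 = 2 r 5, and 5÷4 = 1, so 2+5+1 = 8.
Sunday + 8 ≡ Monday — that's 2129's doomsday.
In March the doomsday date is Mar 14.
Mar 29 is 15 days after Mar 14; 15 mod 7 = 1, so Monday + 1 = Tuesday.

Tuesday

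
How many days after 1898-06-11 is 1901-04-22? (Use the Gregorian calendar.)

1045

Jun 11, 1898 → Jun 11, 1899: 365 days.
Jun 11, 1899 → Jun 11, 1900: 365 days.
Jun 11, 1900 → Jul 11, 1900: 30 days (June has 30).
Jul 11, 1900 → Aug 11, 1900: 31 days (July has 31).
Aug 11, 1900 → Sep 11, 1900: 31 days (August has 31).
Sep 11, 1900 → Oct 11, 1900: 30 days (September has 30).
Oct 11, 1900 → Nov 11, 1900: 31 days (October has 31).
Nov 11, 1900 → Dec 11, 1900: 30 days (November has 30).
Dec 11, 1900 → Jan 11, 1901: 31 days (December has 31).
Jan 11, 1901 → Feb 11, 1901: 31 days (January has 31).
Feb 11, 1901 → Mar 11, 1901: 28 days (February has 28).
Mar 11, 1901 → Apr 11, 1901: 31 days (March has 31).
Apr 11, 1901 → Apr 22, 1901: 11 days.
Total: 1045 days.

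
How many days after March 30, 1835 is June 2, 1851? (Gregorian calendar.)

5908

Mar 30, 1835 → Mar 30, 1836: 366 days (Feb 29, 1836 is in that span).
Mar 30, 1836 → Mar 30, 1837: 365 days.
Mar 30, 1837 → Mar 30, 1838: 365 days.
Mar 30, 1838 → Mar 30, 1839: 365 days.
Mar 30, 1839 → Mar 30, 1840: 366 days (Feb 29, 1840 is in that span).
Mar 30, 1840 → Mar 30, 1841: 365 days.
Mar 30, 1841 → Mar 30, 1842: 365 days.
Mar 30, 1842 → Mar 30, 1843: 365 days.
Mar 30, 1843 → Mar 30, 1844: 366 days (Feb 29, 1844 is in that span).
Mar 30, 1844 → Mar 30, 1845: 365 days.
Mar 30, 1845 → Mar 30, 1846: 365 days.
Mar 30, 1846 → Mar 30, 1847: 365 days.
Mar 30, 1847 → Mar 30, 1848: 366 days (Feb 29, 1848 is in that span).
Mar 30, 1848 → Mar 30, 1849: 365 days.
Mar 30, 1849 → Mar 30, 1850: 365 days.
Mar 30, 1850 → Mar 30, 1851: 365 days.
Mar 30, 1851 → Apr 30, 1851: 31 days (March has 31).
Apr 30, 1851 → May 30, 1851: 30 days (April has 30).
May 30, 1851 → Jun 2, 1851: 3 days.
Total: 5908 days.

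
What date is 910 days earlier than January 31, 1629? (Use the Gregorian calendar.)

−366 (one year; includes Feb 29, 1628) → Jan 31, 1628 (544 left).
−365 (one year) → Jan 31, 1627 (179 left).
−31 → Dec 31, 1626 (end of Dec, 31 days; 148 left).
−31 → Nov 30, 1626 (end of Nov, 30 days; 117 left).
−30 → Oct 31, 1626 (end of Oct, 31 days; 87 left).
−31 → Sep 30, 1626 (end of Sep, 30 days; 56 left).
−30 → Aug 31, 1626 (end of Aug, 31 days; 26 left).
−26 → Aug 5, 1626.

August 5, 1626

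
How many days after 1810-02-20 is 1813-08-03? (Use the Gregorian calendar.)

Feb 20, 1810 → Feb 20, 1811: 365 days.
Feb 20, 1811 → Feb 20, 1812: 365 days.
Feb 20, 1812 → Feb 20, 1813: 366 days (Feb 29, 1812 is in that span).
Feb 20, 1813 → Mar 20, 1813: 28 days (February has 28).
Mar 20, 1813 → Apr 20, 1813: 31 days (March has 31).
Apr 20, 1813 → May 20, 1813: 30 days (April has 30).
May 20, 1813 → Jun 20, 1813: 31 days (May has 31).
Jun 20, 1813 → Jul 20, 1813: 30 days (June has 30).
Jul 20, 1813 → Aug 3, 1813: 14 days.
Total: 1260 days.

1260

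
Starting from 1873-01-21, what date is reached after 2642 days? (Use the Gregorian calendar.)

+365 (one year) → Jan 21, 1874 (2277 left).
+365 (one year) → Jan 21, 1875 (1912 left).
+365 (one year) → Jan 21, 1876 (1547 left).
+366 (one year; includes Feb 29, 1876) → Jan 21, 1877 (1181 left).
+365 (one year) → Jan 21, 1878 (816 left).
+365 (one year) → Jan 21, 1879 (451 left).
+365 (one year) → Jan 21, 1880 (86 left).
Jan has 31 days: +11 → Feb 1, 1880 (75 left).
Feb has 29 days: +29 → Mar 1, 1880 (46 left).
Mar has 31 days: +31 → Apr 1, 1880 (15 left).
+15 → Apr 16, 1880.

April 16, 1880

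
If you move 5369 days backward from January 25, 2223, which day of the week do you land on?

Jan 25, 2223 is a Saturday.
5369 mod 7 = 0, so 5369 days before a Saturday is Saturday − 0 = Saturday.

Saturday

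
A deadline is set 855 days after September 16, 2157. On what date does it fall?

January 19, 2160

+365 (one year) → Sep 16, 2158 (490 left).
+365 (one year) → Sep 16, 2159 (125 left).
Sep has 30 days: +15 → Oct 1, 2159 (110 left).
Oct has 31 days: +31 → Nov 1, 2159 (79 left).
Nov has 30 days: +30 → Dec 1, 2159 (49 left).
Dec has 31 days: +31 → Jan 1, 2160 (18 left).
+18 → Jan 19, 2160.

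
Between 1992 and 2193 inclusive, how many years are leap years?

50

Multiples of 4 in [1992,2193]: 51.
Of those, multiples of 100: 2 (not leap unless ÷400).
Multiples of 400: 1.
Leap years = 51 − 2 + 1 = 50.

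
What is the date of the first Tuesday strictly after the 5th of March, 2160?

March 11, 2160

Mar 5, 2160 is a Wednesday.
From Wednesday to the next Tuesday is 6 days.
Mar 5, 2160 + 6 = Mar 11, 2160.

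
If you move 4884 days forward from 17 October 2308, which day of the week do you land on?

First find the weekday of Oct 17, 2308. Doomsday rule: the anchor day for the 2300s is Wednesday. For year 08: 8÷12 = 0 r 8, and 8÷4 = 2, so 0+8+2 = 10.
Wednesday + 10 ≡ Saturday — that's 2308's doomsday.
In October the doomsday date is Oct 10.
Oct 17 is 7 days after Oct 10; 7 mod 7 = 0, so Saturday + 0 = Saturday.
4884 mod 7 = 5, so 4884 days after a Saturday is Saturday + 5 = Thursday.

Thursday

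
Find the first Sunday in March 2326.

March 1, 2326 is a Monday.
The first Sunday is therefore March 7 (6 days later).

March 7, 2326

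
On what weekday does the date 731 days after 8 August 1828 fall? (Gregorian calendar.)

First find the weekday of Aug 8, 1828. Doomsday rule: the anchor day for the 1800s is Friday. For year 28: 28÷12 = 2 r 4, and 4÷4 = 1, so 2+4+1 = 7.
Friday + 7 ≡ Friday — that's 1828's doomsday.
In August the doomsday date is Aug 8.
Aug 8 is the doomsday itself: Friday.
731 mod 7 = 3, so 731 days after a Friday is Friday + 3 = Monday.

Monday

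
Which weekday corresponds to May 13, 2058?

Monday

Doomsday rule: the anchor day for the 2000s is Tuesday. For year 58: 58÷12 = 4 r 10, and 10÷4 = 2, so 4+10+2 = 16.
Tuesday + 16 ≡ Thursday — that's 2058's doomsday.
In May the doomsday date is May 9.
May 13 is 4 days after May 9; 4 mod 7 = 4, so Thursday + 4 = Monday.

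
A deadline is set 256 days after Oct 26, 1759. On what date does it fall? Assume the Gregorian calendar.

July 8, 1760

Oct has 31 days: +6 → Nov 1, 1759 (250 left).
Nov has 30 days: +30 → Dec 1, 1759 (220 left).
Dec has 31 days: +31 → Jan 1, 1760 (189 left).
Jan has 31 days: +31 → Feb 1, 1760 (158 left).
Feb has 29 days: +29 → Mar 1, 1760 (129 left).
Mar has 31 days: +31 → Apr 1, 1760 (98 left).
Apr has 30 days: +30 → May 1, 1760 (68 left).
May has 31 days: +31 → Jun 1, 1760 (37 left).
Jun has 30 days: +30 → Jul 1, 1760 (7 left).
+7 → Jul 8, 1760.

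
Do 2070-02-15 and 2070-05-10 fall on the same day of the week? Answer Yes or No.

From Feb 15, 2070 to May 10, 2070 is 84 days.
84 mod 7 = 0, so they are the same weekday.
(Feb 15, 2070 is a Saturday; May 10, 2070 is a Saturday.)

Yes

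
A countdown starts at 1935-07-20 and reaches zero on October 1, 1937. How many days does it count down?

Jul 20, 1935 → Jul 20, 1936: 366 days (Feb 29, 1936 is in that span).
Jul 20, 1936 → Jul 20, 1937: 365 days.
Jul 20, 1937 → Aug 20, 1937: 31 days (July has 31).
Aug 20, 1937 → Sep 20, 1937: 31 days (August has 31).
Sep 20, 1937 → Oct 1, 1937: 11 days.
Total: 804 days.

804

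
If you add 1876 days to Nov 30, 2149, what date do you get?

January 19, 2155

+365 (one year) → Nov 30, 2150 (1511 left).
+365 (one year) → Nov 30, 2151 (1146 left).
+366 (one year; includes Feb 29, 2152) → Nov 30, 2152 (780 left).
+365 (one year) → Nov 30, 2153 (415 left).
+365 (one year) → Nov 30, 2154 (50 left).
Nov has 30 days: +1 → Dec 1, 2154 (49 left).
Dec has 31 days: +31 → Jan 1, 2155 (18 left).
+18 → Jan 19, 2155.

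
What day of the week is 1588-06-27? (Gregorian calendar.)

Doomsday rule: the anchor day for the 1500s is Wednesday. For year 88: 88÷12 = 7 r 4, and 4÷4 = 1, so 7+4+1 = 12.
Wednesday + 12 ≡ Monday — that's 1588's doomsday.
In June the doomsday date is Jun 6.
Jun 27 is 21 days after Jun 6; 21 mod 7 = 0, so Monday + 0 = Monday.

Monday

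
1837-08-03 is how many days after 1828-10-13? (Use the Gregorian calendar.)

Oct 13, 1828 → Oct 13, 1829: 365 days.
Oct 13, 1829 → Oct 13, 1830: 365 days.
Oct 13, 1830 → Oct 13, 1831: 365 days.
Oct 13, 1831 → Oct 13, 1832: 366 days (Feb 29, 1832 is in that span).
Oct 13, 1832 → Oct 13, 1833: 365 days.
Oct 13, 1833 → Oct 13, 1834: 365 days.
Oct 13, 1834 → Oct 13, 1835: 365 days.
Oct 13, 1835 → Oct 13, 1836: 366 days (Feb 29, 1836 is in that span).
Oct 13, 1836 → Nov 13, 1836: 31 days (October has 31).
Nov 13, 1836 → Dec 13, 1836: 30 days (November has 30).
Dec 13, 1836 → Jan 13, 1837: 31 days (December has 31).
Jan 13, 1837 → Feb 13, 1837: 31 days (January has 31).
Feb 13, 1837 → Mar 13, 1837: 28 days (February has 28).
Mar 13, 1837 → Apr 13, 1837: 31 days (March has 31).
Apr 13, 1837 → May 13, 1837: 30 days (April has 30).
May 13, 1837 → Jun 13, 1837: 31 days (May has 31).
Jun 13, 1837 → Jul 13, 1837: 30 days (June has 30).
Jul 13, 1837 → Aug 3, 1837: 21 days.
Total: 3216 days.

3216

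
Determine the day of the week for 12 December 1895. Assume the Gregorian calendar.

January 1, 1895 is a Tuesday.
Jan 1, 1895 → Feb 1, 1895: 31 days (January has 31).
Feb 1, 1895 → Mar 1, 1895: 28 days (February has 28).
Mar 1, 1895 → Apr 1, 1895: 31 days (March has 31).
Apr 1, 1895 → May 1, 1895: 30 days (April has 30).
May 1, 1895 → Jun 1, 1895: 31 days (May has 31).
Jun 1, 1895 → Jul 1, 1895: 30 days (June has 30).
Jul 1, 1895 → Aug 1, 1895: 31 days (July has 31).
Aug 1, 1895 → Sep 1, 1895: 31 days (August has 31).
Sep 1, 1895 → Oct 1, 1895: 30 days (September has 30).
Oct 1, 1895 → Nov 1, 1895: 31 days (October has 31).
Nov 1, 1895 → Dec 1, 1895: 30 days (November has 30).
Dec 1, 1895 → Dec 12, 1895: 11 days.
Total: 345 days.
345 mod 7 = 2, so Tuesday + 2 = Thursday.

Thursday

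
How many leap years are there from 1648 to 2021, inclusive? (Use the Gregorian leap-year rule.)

91

Multiples of 4 in [1648,2021]: 94.
Of those, multiples of 100: 4 (not leap unless ÷400).
Multiples of 400: 1.
Leap years = 94 − 4 + 1 = 91.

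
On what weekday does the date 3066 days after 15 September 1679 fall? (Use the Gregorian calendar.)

First find the weekday of Sep 15, 1679. Doomsday rule: the anchor day for the 1600s is Tuesday. For year 79: 79÷12 = 6 r 7, and 7÷4 = 1, so 6+7+1 = 14.
Tuesday + 14 ≡ Tuesday — that's 1679's doomsday.
In September the doomsday date is Sep 5.
Sep 15 is 10 days after Sep 5; 10 mod 7 = 3, so Tuesday + 3 = Friday.
3066 mod 7 = 0, so 3066 days after a Friday is Friday + 0 = Friday.

Friday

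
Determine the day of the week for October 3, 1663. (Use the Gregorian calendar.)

Doomsday rule: the anchor day for the 1600s is Tuesday. For year 63: 63÷12 = 5 r 3, and 3÷4 = 0, so 5+3+0 = 8.
Tuesday + 8 ≡ Wednesday — that's 1663's doomsday.
In October the doomsday date is Oct 10.
Oct 3 is 7 days before Oct 10; 7 mod 7 = 0, so Wednesday − 0 = Wednesday.

Wednesday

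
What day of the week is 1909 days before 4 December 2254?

First find the weekday of Dec 4, 2254. Doomsday rule: the anchor day for the 2200s is Friday. For year 54: 54÷12 = 4 r 6, and 6÷4 = 1, so 4+6+1 = 11.
Friday + 11 ≡ Tuesday — that's 2254's doomsday.
In December the doomsday date is Dec 12.
Dec 4 is 8 days before Dec 12; 8 mod 7 = 1, so Tuesday − 1 = Monday.
1909 mod 7 = 5, so 1909 days before a Monday is Monday − 5 = Wednesday.

Wednesday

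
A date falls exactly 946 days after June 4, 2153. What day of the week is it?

Tuesday

First find the weekday of Jun 4, 2153. Doomsday rule: the anchor day for the 2100s is Sunday. For year 53: 53÷12 = 4 r 5, and 5÷4 = 1, so 4+5+1 = 10.
Sunday + 10 ≡ Wednesday — that's 2153's doomsday.
In June the doomsday date is Jun 6.
Jun 4 is 2 days before Jun 6; 2 mod 7 = 2, so Wednesday − 2 = Monday.
946 mod 7 = 1, so 946 days after a Monday is Monday + 1 = Tuesday.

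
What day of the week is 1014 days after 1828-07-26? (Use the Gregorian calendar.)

Friday

Jul 26, 1828 is a Saturday.
1014 mod 7 = 6, so 1014 days after a Saturday is Saturday + 6 = Friday.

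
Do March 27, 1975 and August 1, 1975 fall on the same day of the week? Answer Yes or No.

No

From Mar 27, 1975 to Aug 1, 1975 is 127 days.
127 mod 7 = 1, so they are different weekdays.
(Mar 27, 1975 is a Thursday; Aug 1, 1975 is a Friday.)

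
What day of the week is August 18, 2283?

Saturday

Doomsday rule: the anchor day for the 2200s is Friday. For year 83: 83÷12 = 6 r 11, and 11÷4 = 2, so 6+11+2 = 19.
Friday + 19 ≡ Wednesday — that's 2283's doomsday.
In August the doomsday date is Aug 8.
Aug 18 is 10 days after Aug 8; 10 mod 7 = 3, so Wednesday + 3 = Saturday.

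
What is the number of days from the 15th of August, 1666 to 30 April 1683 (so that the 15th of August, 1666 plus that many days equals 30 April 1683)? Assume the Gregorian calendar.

6102

Aug 15, 1666 → Aug 15, 1667: 365 days.
Aug 15, 1667 → Aug 15, 1668: 366 days (Feb 29, 1668 is in that span).
Aug 15, 1668 → Aug 15, 1669: 365 days.
Aug 15, 1669 → Aug 15, 1670: 365 days.
Aug 15, 1670 → Aug 15, 1671: 365 days.
Aug 15, 1671 → Aug 15, 1672: 366 days (Feb 29, 1672 is in that span).
Aug 15, 1672 → Aug 15, 1673: 365 days.
Aug 15, 1673 → Aug 15, 1674: 365 days.
Aug 15, 1674 → Aug 15, 1675: 365 days.
Aug 15, 1675 → Aug 15, 1676: 366 days (Feb 29, 1676 is in that span).
Aug 15, 1676 → Aug 15, 1677: 365 days.
Aug 15, 1677 → Aug 15, 1678: 365 days.
Aug 15, 1678 → Aug 15, 1679: 365 days.
Aug 15, 1679 → Aug 15, 1680: 366 days (Feb 29, 1680 is in that span).
Aug 15, 1680 → Aug 15, 1681: 365 days.
Aug 15, 1681 → Aug 15, 1682: 365 days.
Aug 15, 1682 → Sep 15, 1682: 31 days (August has 31).
Sep 15, 1682 → Oct 15, 1682: 30 days (September has 30).
Oct 15, 1682 → Nov 15, 1682: 31 days (October has 31).
Nov 15, 1682 → Dec 15, 1682: 30 days (November has 30).
Dec 15, 1682 → Jan 15, 1683: 31 days (December has 31).
Jan 15, 1683 → Feb 15, 1683: 31 days (January has 31).
Feb 15, 1683 → Mar 15, 1683: 28 days (February has 28).
Mar 15, 1683 → Apr 15, 1683: 31 days (March has 31).
Apr 15, 1683 → Apr 30, 1683: 15 days.
Total: 6102 days.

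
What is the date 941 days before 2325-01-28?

July 2, 2322

−366 (one year; includes Feb 29, 2324) → Jan 28, 2324 (575 left).
−365 (one year) → Jan 28, 2323 (210 left).
−28 → Dec 31, 2322 (end of Dec, 31 days; 182 left).
−31 → Nov 30, 2322 (end of Nov, 30 days; 151 left).
−30 → Oct 31, 2322 (end of Oct, 31 days; 121 left).
−31 → Sep 30, 2322 (end of Sep, 30 days; 90 left).
−30 → Aug 31, 2322 (end of Aug, 31 days; 60 left).
−31 → Jul 31, 2322 (end of Jul, 31 days; 29 left).
−29 → Jul 2, 2322.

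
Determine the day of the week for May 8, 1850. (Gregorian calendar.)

Doomsday rule: the anchor day for the 1800s is Friday. For year 50: 50÷12 = 4 r 2, and 2÷4 = 0, so 4+2+0 = 6.
Friday + 6 ≡ Thursday — that's 1850's doomsday.
In May the doomsday date is May 9.
May 8 is 1 day before May 9; 1 mod 7 = 1, so Thursday − 1 = Wednesday.

Wednesday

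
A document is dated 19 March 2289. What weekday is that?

Doomsday rule: the anchor day for the 2200s is Friday. For year 89: 89÷12 = 7 r 5, and 5÷4 = 1, so 7+5+1 = 13.
Friday + 13 ≡ Thursday — that's 2289's doomsday.
In March the doomsday date is Mar 14.
Mar 19 is 5 days after Mar 14; 5 mod 7 = 5, so Thursday + 5 = Tuesday.

Tuesday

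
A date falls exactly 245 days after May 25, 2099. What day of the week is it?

Monday

May 25, 2099 is a Monday.
245 mod 7 = 0, so 245 days after a Monday is Monday + 0 = Monday.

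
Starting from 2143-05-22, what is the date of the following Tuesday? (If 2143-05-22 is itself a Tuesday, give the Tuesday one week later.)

May 28, 2143

May 22, 2143 is a Wednesday.
From Wednesday to the next Tuesday is 6 days.
May 22, 2143 + 6 = May 28, 2143.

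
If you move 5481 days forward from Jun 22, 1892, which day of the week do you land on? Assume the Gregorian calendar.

Jun 22, 1892 is a Wednesday.
5481 mod 7 = 0, so 5481 days after a Wednesday is Wednesday + 0 = Wednesday.

Wednesday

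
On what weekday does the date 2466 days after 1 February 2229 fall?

Tuesday

Feb 1, 2229 is a Sunday.
2466 mod 7 = 2, so 2466 days after a Sunday is Sunday + 2 = Tuesday.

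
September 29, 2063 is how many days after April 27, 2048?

Apr 27, 2048 → Apr 27, 2049: 365 days.
Apr 27, 2049 → Apr 27, 2050: 365 days.
Apr 27, 2050 → Apr 27, 2051: 365 days.
Apr 27, 2051 → Apr 27, 2052: 366 days (Feb 29, 2052 is in that span).
Apr 27, 2052 → Apr 27, 2053: 365 days.
Apr 27, 2053 → Apr 27, 2054: 365 days.
Apr 27, 2054 → Apr 27, 2055: 365 days.
Apr 27, 2055 → Apr 27, 2056: 366 days (Feb 29, 2056 is in that span).
Apr 27, 2056 → Apr 27, 2057: 365 days.
Apr 27, 2057 → Apr 27, 2058: 365 days.
Apr 27, 2058 → Apr 27, 2059: 365 days.
Apr 27, 2059 → Apr 27, 2060: 366 days (Feb 29, 2060 is in that span).
Apr 27, 2060 → Apr 27, 2061: 365 days.
Apr 27, 2061 → Apr 27, 2062: 365 days.
Apr 27, 2062 → Apr 27, 2063: 365 days.
Apr 27, 2063 → May 27, 2063: 30 days (April has 30).
May 27, 2063 → Jun 27, 2063: 31 days (May has 31).
Jun 27, 2063 → Jul 27, 2063: 30 days (June has 30).
Jul 27, 2063 → Aug 27, 2063: 31 days (July has 31).
Aug 27, 2063 → Sep 27, 2063: 31 days (August has 31).
Sep 27, 2063 → Sep 29, 2063: 2 days.
Total: 5633 days.

5633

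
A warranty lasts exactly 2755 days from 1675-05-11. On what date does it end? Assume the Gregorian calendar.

November 25, 1682

+366 (one year; includes Feb 29, 1676) → May 11, 1676 (2389 left).
+365 (one year) → May 11, 1677 (2024 left).
+365 (one year) → May 11, 1678 (1659 left).
+365 (one year) → May 11, 1679 (1294 left).
+366 (one year; includes Feb 29, 1680) → May 11, 1680 (928 left).
+365 (one year) → May 11, 1681 (563 left).
+365 (one year) → May 11, 1682 (198 left).
May has 31 days: +21 → Jun 1, 1682 (177 left).
Jun has 30 days: +30 → Jul 1, 1682 (147 left).
Jul has 31 days: +31 → Aug 1, 1682 (116 left).
Aug has 31 days: +31 → Sep 1, 1682 (85 left).
Sep has 30 days: +30 → Oct 1, 1682 (55 left).
Oct has 31 days: +31 → Nov 1, 1682 (24 left).
+24 → Nov 25, 1682.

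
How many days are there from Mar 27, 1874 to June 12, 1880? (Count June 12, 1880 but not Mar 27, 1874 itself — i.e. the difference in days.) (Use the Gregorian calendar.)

2269

Mar 27, 1874 → Mar 27, 1875: 365 days.
Mar 27, 1875 → Mar 27, 1876: 366 days (Feb 29, 1876 is in that span).
Mar 27, 1876 → Mar 27, 1877: 365 days.
Mar 27, 1877 → Mar 27, 1878: 365 days.
Mar 27, 1878 → Mar 27, 1879: 365 days.
Mar 27, 1879 → Mar 27, 1880: 366 days (Feb 29, 1880 is in that span).
Mar 27, 1880 → Apr 27, 1880: 31 days (March has 31).
Apr 27, 1880 → May 27, 1880: 30 days (April has 30).
May 27, 1880 → Jun 12, 1880: 16 days.
Total: 2269 days.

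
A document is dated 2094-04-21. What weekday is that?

Doomsday rule: the anchor day for the 2000s is Tuesday. For year 94: 94÷12 = 7 r 10, and 10÷4 = 2, so 7+10+2 = 19.
Tuesday + 19 ≡ Sunday — that's 2094's doomsday.
In April the doomsday date is Apr 4.
Apr 21 is 17 days after Apr 4; 17 mod 7 = 3, so Sunday + 3 = Wednesday.

Wednesday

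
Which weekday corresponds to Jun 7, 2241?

Monday

Doomsday rule: the anchor day for the 2200s is Friday. For year 41: 41÷12 = 3 r 5, and 5÷4 = 1, so 3+5+1 = 9.
Friday + 9 ≡ Sunday — that's 2241's doomsday.
In June the doomsday date is Jun 6.
Jun 7 is 1 day after Jun 6; 1 mod 7 = 1, so Sunday + 1 = Monday.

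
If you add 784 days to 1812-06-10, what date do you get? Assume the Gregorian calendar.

+365 (one year) → Jun 10, 1813 (419 left).
+365 (one year) → Jun 10, 1814 (54 left).
Jun has 30 days: +21 → Jul 1, 1814 (33 left).
Jul has 31 days: +31 → Aug 1, 1814 (2 left).
+2 → Aug 3, 1814.

August 3, 1814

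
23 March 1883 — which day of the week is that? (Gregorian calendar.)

Doomsday rule: the anchor day for the 1800s is Friday. For year 83: 83÷12 = 6 r 11, and 11÷4 = 2, so 6+11+2 = 19.
Friday + 19 ≡ Wednesday — that's 1883's doomsday.
In March the doomsday date is Mar 14.
Mar 23 is 9 days after Mar 14; 9 mod 7 = 2, so Wednesday + 2 = Friday.

Friday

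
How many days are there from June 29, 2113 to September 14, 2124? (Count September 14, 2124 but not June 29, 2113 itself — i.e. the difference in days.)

Jun 29, 2113 → Jun 29, 2114: 365 days.
Jun 29, 2114 → Jun 29, 2115: 365 days.
Jun 29, 2115 → Jun 29, 2116: 366 days (Feb 29, 2116 is in that span).
Jun 29, 2116 → Jun 29, 2117: 365 days.
Jun 29, 2117 → Jun 29, 2118: 365 days.
Jun 29, 2118 → Jun 29, 2119: 365 days.
Jun 29, 2119 → Jun 29, 2120: 366 days (Feb 29, 2120 is in that span).
Jun 29, 2120 → Jun 29, 2121: 365 days.
Jun 29, 2121 → Jun 29, 2122: 365 days.
Jun 29, 2122 → Jun 29, 2123: 365 days.
Jun 29, 2123 → Jun 29, 2124: 366 days (Feb 29, 2124 is in that span).
Jun 29, 2124 → Jul 29, 2124: 30 days (June has 30).
Jul 29, 2124 → Aug 29, 2124: 31 days (July has 31).
Aug 29, 2124 → Sep 14, 2124: 16 days.
Total: 4095 days.

4095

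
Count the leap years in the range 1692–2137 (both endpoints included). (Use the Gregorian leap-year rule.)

Multiples of 4 in [1692,2137]: 112.
Of those, multiples of 100: 5 (not leap unless ÷400).
Multiples of 400: 1.
Leap years = 112 − 5 + 1 = 108.

108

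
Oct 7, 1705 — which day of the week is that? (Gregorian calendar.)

Doomsday rule: the anchor day for the 1700s is Sunday. For year 05: 5÷12 = 0 r 5, and 5÷4 = 1, so 0+5+1 = 6.
Sunday + 6 ≡ Saturday — that's 1705's doomsday.
In October the doomsday date is Oct 10.
Oct 7 is 3 days before Oct 10; 3 mod 7 = 3, so Saturday − 3 = Wednesday.

Wednesday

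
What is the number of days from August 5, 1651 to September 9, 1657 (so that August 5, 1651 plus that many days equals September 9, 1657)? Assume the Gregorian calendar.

2227

Aug 5, 1651 → Aug 5, 1652: 366 days (Feb 29, 1652 is in that span).
Aug 5, 1652 → Aug 5, 1653: 365 days.
Aug 5, 1653 → Aug 5, 1654: 365 days.
Aug 5, 1654 → Aug 5, 1655: 365 days.
Aug 5, 1655 → Aug 5, 1656: 366 days (Feb 29, 1656 is in that span).
Aug 5, 1656 → Sep 5, 1656: 31 days (August has 31).
Sep 5, 1656 → Oct 5, 1656: 30 days (September has 30).
Oct 5, 1656 → Nov 5, 1656: 31 days (October has 31).
Nov 5, 1656 → Dec 5, 1656: 30 days (November has 30).
Dec 5, 1656 → Jan 5, 1657: 31 days (December has 31).
Jan 5, 1657 → Feb 5, 1657: 31 days (January has 31).
Feb 5, 1657 → Mar 5, 1657: 28 days (February has 28).
Mar 5, 1657 → Apr 5, 1657: 31 days (March has 31).
Apr 5, 1657 → May 5, 1657: 30 days (April has 30).
May 5, 1657 → Jun 5, 1657: 31 days (May has 31).
Jun 5, 1657 → Jul 5, 1657: 30 days (June has 30).
Jul 5, 1657 → Aug 5, 1657: 31 days (July has 31).
Aug 5, 1657 → Sep 5, 1657: 31 days (August has 31).
Sep 5, 1657 → Sep 9, 1657: 4 days.
Total: 2227 days.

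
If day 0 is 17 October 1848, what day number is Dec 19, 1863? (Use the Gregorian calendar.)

Oct 17, 1848 → Oct 17, 1849: 365 days.
Oct 17, 1849 → Oct 17, 1850: 365 days.
Oct 17, 1850 → Oct 17, 1851: 365 days.
Oct 17, 1851 → Oct 17, 1852: 366 days (Feb 29, 1852 is in that span).
Oct 17, 1852 → Oct 17, 1853: 365 days.
Oct 17, 1853 → Oct 17, 1854: 365 days.
Oct 17, 1854 → Oct 17, 1855: 365 days.
Oct 17, 1855 → Oct 17, 1856: 366 days (Feb 29, 1856 is in that span).
Oct 17, 1856 → Oct 17, 1857: 365 days.
Oct 17, 1857 → Oct 17, 1858: 365 days.
Oct 17, 1858 → Oct 17, 1859: 365 days.
Oct 17, 1859 → Oct 17, 1860: 366 days (Feb 29, 1860 is in that span).
Oct 17, 1860 → Oct 17, 1861: 365 days.
Oct 17, 1861 → Oct 17, 1862: 365 days.
Oct 17, 1862 → Oct 17, 1863: 365 days.
Oct 17, 1863 → Nov 17, 1863: 31 days (October has 31).
Nov 17, 1863 → Dec 17, 1863: 30 days (November has 30).
Dec 17, 1863 → Dec 19, 1863: 2 days.
Total: 5541 days.

5541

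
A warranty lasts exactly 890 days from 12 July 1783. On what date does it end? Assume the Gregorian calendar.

December 18, 1785

+366 (one year; includes Feb 29, 1784) → Jul 12, 1784 (524 left).
+365 (one year) → Jul 12, 1785 (159 left).
Jul has 31 days: +20 → Aug 1, 1785 (139 left).
Aug has 31 days: +31 → Sep 1, 1785 (108 left).
Sep has 30 days: +30 → Oct 1, 1785 (78 left).
Oct has 31 days: +31 → Nov 1, 1785 (47 left).
Nov has 30 days: +30 → Dec 1, 1785 (17 left).
+17 → Dec 18, 1785.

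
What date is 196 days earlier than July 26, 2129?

−26 → Jun 30, 2129 (end of Jun, 30 days; 170 left).
−30 → May 31, 2129 (end of May, 31 days; 140 left).
−31 → Apr 30, 2129 (end of Apr, 30 days; 109 left).
−30 → Mar 31, 2129 (end of Mar, 31 days; 79 left).
−31 → Feb 28, 2129 (end of Feb, 28 days; 48 left).
−28 → Jan 31, 2129 (end of Jan, 31 days; 20 left).
−20 → Jan 11, 2129.

January 11, 2129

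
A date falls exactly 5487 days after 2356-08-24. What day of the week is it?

Thursday

First find the weekday of Aug 24, 2356. Doomsday rule: the anchor day for the 2300s is Wednesday. For year 56: 56÷12 = 4 r 8, and 8÷4 = 2, so 4+8+2 = 14.
Wednesday + 14 ≡ Wednesday — that's 2356's doomsday.
In August the doomsday date is Aug 8.
Aug 24 is 16 days after Aug 8; 16 mod 7 = 2, so Wednesday + 2 = Friday.
5487 mod 7 = 6, so 5487 days after a Friday is Friday + 6 = Thursday.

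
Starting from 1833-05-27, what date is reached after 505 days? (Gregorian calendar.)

+365 (one year) → May 27, 1834 (140 left).
May has 31 days: +5 → Jun 1, 1834 (135 left).
Jun has 30 days: +30 → Jul 1, 1834 (105 left).
Jul has 31 days: +31 → Aug 1, 1834 (74 left).
Aug has 31 days: +31 → Sep 1, 1834 (43 left).
Sep has 30 days: +30 → Oct 1, 1834 (13 left).
+13 → Oct 14, 1834.

October 14, 1834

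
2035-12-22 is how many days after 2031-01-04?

1813

Jan 4, 2031 → Jan 4, 2032: 365 days.
Jan 4, 2032 → Jan 4, 2033: 366 days (Feb 29, 2032 is in that span).
Jan 4, 2033 → Jan 4, 2034: 365 days.
Jan 4, 2034 → Jan 4, 2035: 365 days.
Jan 4, 2035 → Feb 4, 2035: 31 days (January has 31).
Feb 4, 2035 → Mar 4, 2035: 28 days (February has 28).
Mar 4, 2035 → Apr 4, 2035: 31 days (March has 31).
Apr 4, 2035 → May 4, 2035: 30 days (April has 30).
May 4, 2035 → Jun 4, 2035: 31 days (May has 31).
Jun 4, 2035 → Jul 4, 2035: 30 days (June has 30).
Jul 4, 2035 → Aug 4, 2035: 31 days (July has 31).
Aug 4, 2035 → Sep 4, 2035: 31 days (August has 31).
Sep 4, 2035 → Oct 4, 2035: 30 days (September has 30).
Oct 4, 2035 → Nov 4, 2035: 31 days (October has 31).
Nov 4, 2035 → Dec 4, 2035: 30 days (November has 30).
Dec 4, 2035 → Dec 22, 2035: 18 days.
Total: 1813 days.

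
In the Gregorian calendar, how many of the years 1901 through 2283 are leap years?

93

Multiples of 4 in [1901,2283]: 95.
Of those, multiples of 100: 3 (not leap unless ÷400).
Multiples of 400: 1.
Leap years = 95 − 3 + 1 = 93.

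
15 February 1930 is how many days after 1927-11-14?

824

Nov 14, 1927 → Nov 14, 1928: 366 days (Feb 29, 1928 is in that span).
Nov 14, 1928 → Nov 14, 1929: 365 days.
Nov 14, 1929 → Dec 14, 1929: 30 days (November has 30).
Dec 14, 1929 → Jan 14, 1930: 31 days (December has 31).
Jan 14, 1930 → Feb 14, 1930: 31 days (January has 31).
Feb 14, 1930 → Feb 15, 1930: 1 days.
Total: 824 days.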